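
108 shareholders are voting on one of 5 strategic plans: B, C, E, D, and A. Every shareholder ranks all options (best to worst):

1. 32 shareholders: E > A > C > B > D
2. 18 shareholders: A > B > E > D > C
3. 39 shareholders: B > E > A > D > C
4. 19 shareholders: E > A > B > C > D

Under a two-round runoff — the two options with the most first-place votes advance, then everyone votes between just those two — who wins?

Round 1 first-place votes: B 39, C 0, E 51, D 0, A 18.
E and B advance.
Runoff: E is preferred to B by 51 voters; B by 57.
B wins the runoff.

B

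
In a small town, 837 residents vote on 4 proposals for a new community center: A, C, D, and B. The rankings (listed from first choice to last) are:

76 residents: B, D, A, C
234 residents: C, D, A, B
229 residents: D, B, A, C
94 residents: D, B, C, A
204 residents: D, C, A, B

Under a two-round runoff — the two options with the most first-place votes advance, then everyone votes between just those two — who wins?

D

Round 1 first-place votes: A 0, C 234, D 527, B 76.
D and C advance.
Runoff: D is preferred to C by 603 voters; C by 234.
D wins the runoff.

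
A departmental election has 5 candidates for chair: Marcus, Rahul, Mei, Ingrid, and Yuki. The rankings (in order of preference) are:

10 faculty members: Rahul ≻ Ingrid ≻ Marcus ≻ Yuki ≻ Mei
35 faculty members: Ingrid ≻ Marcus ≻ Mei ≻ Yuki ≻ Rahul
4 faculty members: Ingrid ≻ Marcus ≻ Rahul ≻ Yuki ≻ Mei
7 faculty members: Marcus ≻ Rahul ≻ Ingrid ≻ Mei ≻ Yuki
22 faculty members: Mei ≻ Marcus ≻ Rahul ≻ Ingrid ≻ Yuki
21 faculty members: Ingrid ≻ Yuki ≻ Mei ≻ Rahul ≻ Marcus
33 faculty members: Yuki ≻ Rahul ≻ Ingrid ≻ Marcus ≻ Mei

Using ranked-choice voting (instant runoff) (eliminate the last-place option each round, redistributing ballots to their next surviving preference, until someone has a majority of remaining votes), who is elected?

Round 1: Marcus 7, Rahul 10, Mei 22, Ingrid 60, Yuki 33. Eliminate Marcus.
Round 2: Rahul 17, Mei 22, Ingrid 60, Yuki 33. Eliminate Rahul.
Round 3: Mei 22, Ingrid 77, Yuki 33. Ingrid has a majority.

Ingrid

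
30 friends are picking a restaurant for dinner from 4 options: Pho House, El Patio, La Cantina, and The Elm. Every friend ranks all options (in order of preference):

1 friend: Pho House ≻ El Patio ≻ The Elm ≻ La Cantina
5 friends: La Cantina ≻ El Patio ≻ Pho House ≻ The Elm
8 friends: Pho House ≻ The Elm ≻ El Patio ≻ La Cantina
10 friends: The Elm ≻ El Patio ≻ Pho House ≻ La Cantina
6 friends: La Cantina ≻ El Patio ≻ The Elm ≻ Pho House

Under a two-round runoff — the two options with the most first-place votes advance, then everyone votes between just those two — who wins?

The Elm

Round 1 first-place votes: Pho House 9, El Patio 0, La Cantina 11, The Elm 10.
La Cantina and The Elm advance.
Runoff: La Cantina is preferred to The Elm by 11 voters; The Elm by 19.
The Elm wins the runoff.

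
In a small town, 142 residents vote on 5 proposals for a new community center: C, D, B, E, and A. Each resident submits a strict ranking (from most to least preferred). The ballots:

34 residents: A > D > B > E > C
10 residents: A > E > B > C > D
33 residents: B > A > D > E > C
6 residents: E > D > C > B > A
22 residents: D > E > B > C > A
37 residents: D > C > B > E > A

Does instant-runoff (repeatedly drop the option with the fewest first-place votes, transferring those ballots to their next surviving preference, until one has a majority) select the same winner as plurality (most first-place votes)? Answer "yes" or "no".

no

Instant-runoff — R1 C 0, D 59, B 33, E 6, A 44 (C out); R2 D 59, B 33, E 6, A 44 (E out); R3 D 65, B 33, A 44 (B out); R4 D 65, A 77 (A winner). Winner: A.
Plurality — first-place votes: C 0, D 59, B 33, E 6, A 44. Winner: D.
The two methods disagree.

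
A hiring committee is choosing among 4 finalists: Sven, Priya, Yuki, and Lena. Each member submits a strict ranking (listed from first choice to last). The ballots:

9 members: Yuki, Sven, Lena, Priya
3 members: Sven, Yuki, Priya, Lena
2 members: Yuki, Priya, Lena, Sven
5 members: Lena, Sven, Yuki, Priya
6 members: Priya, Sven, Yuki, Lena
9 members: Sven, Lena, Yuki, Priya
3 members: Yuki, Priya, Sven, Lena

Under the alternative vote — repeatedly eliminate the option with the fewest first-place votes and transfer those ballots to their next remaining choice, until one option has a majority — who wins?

Round 1: Sven 12, Priya 6, Yuki 14, Lena 5. Eliminate Lena.
Round 2: Sven 17, Priya 6, Yuki 14. Eliminate Priya.
Round 3: Sven 23, Yuki 14. Sven has a majority.

Sven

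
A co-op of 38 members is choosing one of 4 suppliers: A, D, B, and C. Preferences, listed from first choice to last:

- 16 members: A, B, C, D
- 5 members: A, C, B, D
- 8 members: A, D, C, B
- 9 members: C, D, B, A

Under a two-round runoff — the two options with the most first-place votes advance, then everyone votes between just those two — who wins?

Round 1 first-place votes: A 29, D 0, B 0, C 9.
A and C advance.
Runoff: A is preferred to C by 29 voters; C by 9.
A wins the runoff.

A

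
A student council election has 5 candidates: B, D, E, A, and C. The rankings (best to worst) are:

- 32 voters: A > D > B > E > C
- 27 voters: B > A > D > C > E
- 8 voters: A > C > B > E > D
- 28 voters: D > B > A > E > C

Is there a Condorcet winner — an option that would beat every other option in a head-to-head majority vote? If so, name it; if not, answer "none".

none

Checking pairwise contests:
D beats B 60–35.
A beats D 67–28.
B beats E 95–0.
B beats A 55–40.
B beats C 87–8.
Every option loses at least one head-to-head, so there is no Condorcet winner.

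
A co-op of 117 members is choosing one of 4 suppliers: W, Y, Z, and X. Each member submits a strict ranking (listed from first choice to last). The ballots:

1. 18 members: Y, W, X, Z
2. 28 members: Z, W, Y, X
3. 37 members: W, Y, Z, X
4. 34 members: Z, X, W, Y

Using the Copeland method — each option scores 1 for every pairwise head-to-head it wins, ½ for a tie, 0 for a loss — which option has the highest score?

W: beats Y and X; loses to Z → score 2.
Y: beats X; loses to W and Z → score 1.
Z: beats W, Y, and X → score 3.
X: loses to W, Y, and Z → score 0.
Z has the best pairwise record.

Z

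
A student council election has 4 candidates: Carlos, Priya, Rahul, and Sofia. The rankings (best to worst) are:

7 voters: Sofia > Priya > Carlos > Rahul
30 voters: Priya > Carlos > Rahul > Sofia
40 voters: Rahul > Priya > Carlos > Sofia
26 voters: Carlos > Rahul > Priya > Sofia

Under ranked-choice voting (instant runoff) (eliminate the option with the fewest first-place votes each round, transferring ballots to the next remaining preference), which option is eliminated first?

Sofia

Round 1: Carlos 26, Priya 30, Rahul 40, Sofia 7. Eliminate Sofia.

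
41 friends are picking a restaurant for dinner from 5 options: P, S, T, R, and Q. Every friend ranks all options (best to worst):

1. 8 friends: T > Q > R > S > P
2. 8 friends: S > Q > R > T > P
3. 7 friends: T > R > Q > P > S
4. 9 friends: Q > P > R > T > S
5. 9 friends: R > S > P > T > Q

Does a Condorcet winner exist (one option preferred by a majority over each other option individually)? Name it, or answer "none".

none

Checking pairwise contests:
S beats P 25–16.
T beats S 24–17.
R beats T 26–15.
Q beats R 25–16.
T beats Q 24–17.
Every option loses at least one head-to-head, so there is no Condorcet winner.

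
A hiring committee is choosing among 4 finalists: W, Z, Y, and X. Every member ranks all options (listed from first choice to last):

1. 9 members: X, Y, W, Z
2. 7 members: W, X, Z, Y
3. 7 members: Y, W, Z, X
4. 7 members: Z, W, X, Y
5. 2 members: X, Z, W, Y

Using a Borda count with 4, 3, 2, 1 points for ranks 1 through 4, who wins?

W

W: 9·2 + 7·4 + 7·3 + 7·3 + 2·2 = 92
Z: 9·1 + 7·2 + 7·2 + 7·4 + 2·3 = 71
Y: 9·3 + 7·1 + 7·4 + 7·1 + 2·1 = 71
X: 9·4 + 7·3 + 7·1 + 7·2 + 2·4 = 86
W has the highest Borda score (92).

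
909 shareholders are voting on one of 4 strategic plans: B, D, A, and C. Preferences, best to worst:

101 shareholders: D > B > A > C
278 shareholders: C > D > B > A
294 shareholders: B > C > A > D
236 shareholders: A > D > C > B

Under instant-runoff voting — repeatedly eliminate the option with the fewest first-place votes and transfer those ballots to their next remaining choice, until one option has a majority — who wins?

Round 1: B 294, D 101, A 236, C 278. Eliminate D.
Round 2: B 395, A 236, C 278. Eliminate A.
Round 3: B 395, C 514. C has a majority.

C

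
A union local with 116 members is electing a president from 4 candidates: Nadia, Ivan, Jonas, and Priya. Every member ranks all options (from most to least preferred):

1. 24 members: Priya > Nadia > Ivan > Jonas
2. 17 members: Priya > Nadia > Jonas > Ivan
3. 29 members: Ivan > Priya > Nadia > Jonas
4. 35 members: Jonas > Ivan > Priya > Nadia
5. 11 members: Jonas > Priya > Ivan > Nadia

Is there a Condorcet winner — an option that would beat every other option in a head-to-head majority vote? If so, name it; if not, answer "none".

none

Checking pairwise contests:
Ivan beats Nadia 75–41.
Jonas beats Ivan 63–53.
Nadia beats Jonas 70–46.
Ivan beats Priya 64–52.
Every option loses at least one head-to-head, so there is no Condorcet winner.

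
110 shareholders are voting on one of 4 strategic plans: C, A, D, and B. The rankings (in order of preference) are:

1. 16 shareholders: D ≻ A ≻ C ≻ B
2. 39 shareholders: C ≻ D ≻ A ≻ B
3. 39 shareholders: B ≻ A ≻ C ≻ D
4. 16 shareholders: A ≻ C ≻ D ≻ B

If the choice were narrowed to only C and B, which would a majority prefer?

Voters preferring C to B: 71; preferring B to C: 39.
C wins the head-to-head.

C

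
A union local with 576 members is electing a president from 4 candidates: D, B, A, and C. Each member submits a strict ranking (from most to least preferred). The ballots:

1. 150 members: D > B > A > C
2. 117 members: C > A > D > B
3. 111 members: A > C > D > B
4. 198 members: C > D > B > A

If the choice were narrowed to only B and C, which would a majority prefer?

Voters preferring B to C: 150; preferring C to B: 426.
C wins the head-to-head.

C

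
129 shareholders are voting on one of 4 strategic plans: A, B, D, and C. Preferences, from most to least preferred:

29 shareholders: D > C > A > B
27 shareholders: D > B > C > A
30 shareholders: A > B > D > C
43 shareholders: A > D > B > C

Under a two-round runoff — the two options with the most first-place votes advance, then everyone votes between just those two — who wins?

Round 1 first-place votes: A 73, B 0, D 56, C 0.
A and D advance.
Runoff: A is preferred to D by 73 voters; D by 56.
A wins the runoff.

A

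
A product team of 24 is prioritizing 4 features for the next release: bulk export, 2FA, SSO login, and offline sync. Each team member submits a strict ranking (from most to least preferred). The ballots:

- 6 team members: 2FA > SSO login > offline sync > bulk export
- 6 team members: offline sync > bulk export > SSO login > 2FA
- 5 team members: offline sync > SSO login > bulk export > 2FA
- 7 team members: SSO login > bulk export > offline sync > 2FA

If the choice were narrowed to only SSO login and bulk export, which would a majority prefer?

SSO login

Voters preferring SSO login to bulk export: 18; preferring bulk export to SSO login: 6.
SSO login wins the head-to-head.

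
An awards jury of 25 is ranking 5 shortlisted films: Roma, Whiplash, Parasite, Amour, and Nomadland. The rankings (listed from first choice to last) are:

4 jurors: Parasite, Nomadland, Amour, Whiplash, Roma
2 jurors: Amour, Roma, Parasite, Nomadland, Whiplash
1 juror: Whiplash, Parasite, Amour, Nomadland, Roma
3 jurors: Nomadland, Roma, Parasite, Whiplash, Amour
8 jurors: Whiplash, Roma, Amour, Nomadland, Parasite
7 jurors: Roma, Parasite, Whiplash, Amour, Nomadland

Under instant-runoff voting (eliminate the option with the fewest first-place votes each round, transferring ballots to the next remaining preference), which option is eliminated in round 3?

Round 1: Roma 7, Whiplash 9, Parasite 4, Amour 2, Nomadland 3. Eliminate Amour.
Round 2: Roma 9, Whiplash 9, Parasite 4, Nomadland 3. Eliminate Nomadland.
Round 3: Roma 12, Whiplash 9, Parasite 4. Eliminate Parasite.

Parasite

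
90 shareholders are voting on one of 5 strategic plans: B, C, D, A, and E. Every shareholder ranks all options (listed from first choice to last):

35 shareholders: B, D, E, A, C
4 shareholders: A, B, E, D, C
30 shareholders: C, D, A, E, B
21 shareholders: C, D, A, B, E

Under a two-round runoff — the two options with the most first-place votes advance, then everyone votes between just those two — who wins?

Round 1 first-place votes: B 35, C 51, D 0, A 4, E 0.
C and B advance.
Runoff: C is preferred to B by 51 voters; B by 39.
C wins the runoff.

C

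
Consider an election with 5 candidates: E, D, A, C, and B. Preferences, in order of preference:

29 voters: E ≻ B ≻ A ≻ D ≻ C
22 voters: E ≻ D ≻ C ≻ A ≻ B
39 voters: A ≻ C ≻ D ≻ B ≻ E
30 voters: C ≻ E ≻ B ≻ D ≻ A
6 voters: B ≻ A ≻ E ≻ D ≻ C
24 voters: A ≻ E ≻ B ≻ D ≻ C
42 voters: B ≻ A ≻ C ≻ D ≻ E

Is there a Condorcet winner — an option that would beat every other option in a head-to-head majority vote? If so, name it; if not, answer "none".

Checking pairwise contests:
A beats E 111–81.
E beats D 111–81.
B beats A 107–85.
A beats C 140–52.
E beats B 105–87.
Every option loses at least one head-to-head, so there is no Condorcet winner.

none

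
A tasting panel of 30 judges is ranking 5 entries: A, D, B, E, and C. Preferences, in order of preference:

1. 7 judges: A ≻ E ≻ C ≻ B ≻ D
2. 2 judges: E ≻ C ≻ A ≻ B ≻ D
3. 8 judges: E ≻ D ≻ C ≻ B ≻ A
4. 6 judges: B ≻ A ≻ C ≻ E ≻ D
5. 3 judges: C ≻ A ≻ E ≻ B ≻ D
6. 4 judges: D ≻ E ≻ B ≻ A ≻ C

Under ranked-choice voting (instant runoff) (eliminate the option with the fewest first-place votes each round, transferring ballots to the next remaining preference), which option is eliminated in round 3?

B

Round 1: A 7, D 4, B 6, E 10, C 3. Eliminate C.
Round 2: A 10, D 4, B 6, E 10. Eliminate D.
Round 3: A 10, B 6, E 14. Eliminate B.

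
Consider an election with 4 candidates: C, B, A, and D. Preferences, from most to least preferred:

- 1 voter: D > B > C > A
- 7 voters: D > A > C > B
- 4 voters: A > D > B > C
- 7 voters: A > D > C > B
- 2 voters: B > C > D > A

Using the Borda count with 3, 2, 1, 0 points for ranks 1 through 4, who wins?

C: 1·1 + 7·1 + 4·0 + 7·1 + 2·2 = 19
B: 1·2 + 7·0 + 4·1 + 7·0 + 2·3 = 12
A: 1·0 + 7·2 + 4·3 + 7·3 + 2·0 = 47
D: 1·3 + 7·3 + 4·2 + 7·2 + 2·1 = 48
D has the highest Borda score (48).

D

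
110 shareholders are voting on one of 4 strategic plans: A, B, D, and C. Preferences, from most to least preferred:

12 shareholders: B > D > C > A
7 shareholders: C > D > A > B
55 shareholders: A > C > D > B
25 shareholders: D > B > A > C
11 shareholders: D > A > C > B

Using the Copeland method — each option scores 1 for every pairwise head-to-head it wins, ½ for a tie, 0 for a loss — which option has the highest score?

A: beats B and C; ties D → score 2.5.
B: loses to A, D, and C → score 0.
D: beats B; ties A; loses to C → score 1.5.
C: beats B and D; loses to A → score 2.
A has the best pairwise record.

A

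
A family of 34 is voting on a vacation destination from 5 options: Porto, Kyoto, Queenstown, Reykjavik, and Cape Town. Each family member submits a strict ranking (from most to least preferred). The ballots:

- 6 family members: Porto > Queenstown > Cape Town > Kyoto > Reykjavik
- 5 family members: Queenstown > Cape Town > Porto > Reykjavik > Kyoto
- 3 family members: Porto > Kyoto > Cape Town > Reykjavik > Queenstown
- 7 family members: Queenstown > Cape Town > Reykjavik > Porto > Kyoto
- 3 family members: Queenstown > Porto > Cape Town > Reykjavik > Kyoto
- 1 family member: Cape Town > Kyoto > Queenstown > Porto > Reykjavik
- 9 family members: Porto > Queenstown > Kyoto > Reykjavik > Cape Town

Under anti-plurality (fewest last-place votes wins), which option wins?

Last-place votes: Porto 0, Kyoto 15, Queenstown 3, Reykjavik 7, Cape Town 9.
Porto is ranked last by the fewest voters, so Porto wins.

Porto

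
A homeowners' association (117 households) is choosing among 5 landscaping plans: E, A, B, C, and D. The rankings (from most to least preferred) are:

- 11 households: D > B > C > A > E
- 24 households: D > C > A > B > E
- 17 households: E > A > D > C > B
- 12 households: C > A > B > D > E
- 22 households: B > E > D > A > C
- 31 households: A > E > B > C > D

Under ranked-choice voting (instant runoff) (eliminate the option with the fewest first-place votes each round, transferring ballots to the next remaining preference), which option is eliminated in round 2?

Round 1: E 17, A 31, B 22, C 12, D 35. Eliminate C.
Round 2: E 17, A 43, B 22, D 35. Eliminate E.

E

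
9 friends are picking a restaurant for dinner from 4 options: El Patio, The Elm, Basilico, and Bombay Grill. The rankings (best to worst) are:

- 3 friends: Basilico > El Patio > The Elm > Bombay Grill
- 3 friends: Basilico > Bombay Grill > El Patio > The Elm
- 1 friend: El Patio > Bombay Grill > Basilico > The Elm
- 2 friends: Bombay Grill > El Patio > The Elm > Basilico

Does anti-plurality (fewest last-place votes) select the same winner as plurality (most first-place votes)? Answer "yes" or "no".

no

Anti-plurality — last-place votes: El Patio 0, The Elm 4, Basilico 2, Bombay Grill 3. Winner: El Patio.
Plurality — first-place votes: El Patio 1, The Elm 0, Basilico 6, Bombay Grill 2. Winner: Basilico.
The two methods disagree.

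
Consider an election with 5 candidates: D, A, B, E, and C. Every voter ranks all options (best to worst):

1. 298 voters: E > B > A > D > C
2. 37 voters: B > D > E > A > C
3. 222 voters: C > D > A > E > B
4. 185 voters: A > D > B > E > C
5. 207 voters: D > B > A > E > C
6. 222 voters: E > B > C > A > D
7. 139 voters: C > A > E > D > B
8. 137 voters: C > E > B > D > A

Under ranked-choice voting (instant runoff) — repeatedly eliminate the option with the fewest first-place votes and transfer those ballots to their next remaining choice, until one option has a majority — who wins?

Round 1: D 207, A 185, B 37, E 520, C 498. Eliminate B.
Round 2: D 244, A 185, E 520, C 498. Eliminate A.
Round 3: D 429, E 520, C 498. Eliminate D.
Round 4: E 949, C 498. E has a majority.

E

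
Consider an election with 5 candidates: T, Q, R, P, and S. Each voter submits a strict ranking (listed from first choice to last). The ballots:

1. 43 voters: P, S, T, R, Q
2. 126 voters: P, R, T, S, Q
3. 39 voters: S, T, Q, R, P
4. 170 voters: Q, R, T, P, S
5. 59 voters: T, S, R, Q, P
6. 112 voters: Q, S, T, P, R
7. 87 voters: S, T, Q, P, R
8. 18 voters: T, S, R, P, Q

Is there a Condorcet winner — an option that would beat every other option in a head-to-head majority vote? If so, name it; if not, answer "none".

T

T vs Q: 372–282 for T.
T vs R: 358–296 for T.
T vs P: 485–169 for T.
T vs S: 373–281 for T.
T beats every other option head-to-head.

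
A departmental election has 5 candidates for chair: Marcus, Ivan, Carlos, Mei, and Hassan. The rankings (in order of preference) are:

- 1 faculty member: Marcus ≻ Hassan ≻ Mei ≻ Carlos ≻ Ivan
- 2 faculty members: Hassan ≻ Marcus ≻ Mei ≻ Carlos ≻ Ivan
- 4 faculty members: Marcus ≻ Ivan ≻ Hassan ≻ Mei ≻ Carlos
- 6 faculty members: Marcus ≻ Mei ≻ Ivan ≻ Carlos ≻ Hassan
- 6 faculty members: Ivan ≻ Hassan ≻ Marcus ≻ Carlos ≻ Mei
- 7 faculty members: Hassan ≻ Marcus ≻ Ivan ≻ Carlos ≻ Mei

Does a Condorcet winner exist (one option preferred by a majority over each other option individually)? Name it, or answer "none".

none

Checking pairwise contests:
Hassan beats Marcus 15–11.
Marcus beats Ivan 20–6.
Marcus beats Carlos 26–0.
Marcus beats Mei 26–0.
Ivan beats Hassan 16–10.
Every option loses at least one head-to-head, so there is no Condorcet winner.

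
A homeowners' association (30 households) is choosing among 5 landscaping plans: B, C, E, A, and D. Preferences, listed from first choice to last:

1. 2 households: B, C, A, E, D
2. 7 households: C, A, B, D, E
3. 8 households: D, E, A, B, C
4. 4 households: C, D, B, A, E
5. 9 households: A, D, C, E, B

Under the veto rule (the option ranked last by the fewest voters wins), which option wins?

Last-place votes: B 9, C 8, E 11, A 0, D 2.
A is ranked last by the fewest voters, so A wins.

A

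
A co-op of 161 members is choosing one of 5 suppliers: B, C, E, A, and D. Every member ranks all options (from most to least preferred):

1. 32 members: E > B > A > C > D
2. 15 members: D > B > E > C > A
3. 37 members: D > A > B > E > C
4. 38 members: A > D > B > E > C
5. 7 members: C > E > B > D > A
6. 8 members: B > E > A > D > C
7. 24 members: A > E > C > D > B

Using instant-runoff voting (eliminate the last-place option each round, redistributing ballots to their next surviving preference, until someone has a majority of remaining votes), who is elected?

Round 1: B 8, C 7, E 32, A 62, D 52. Eliminate C.
Round 2: B 8, E 39, A 62, D 52. Eliminate B.
Round 3: E 47, A 62, D 52. Eliminate E.
Round 4: A 102, D 59. A has a majority.

A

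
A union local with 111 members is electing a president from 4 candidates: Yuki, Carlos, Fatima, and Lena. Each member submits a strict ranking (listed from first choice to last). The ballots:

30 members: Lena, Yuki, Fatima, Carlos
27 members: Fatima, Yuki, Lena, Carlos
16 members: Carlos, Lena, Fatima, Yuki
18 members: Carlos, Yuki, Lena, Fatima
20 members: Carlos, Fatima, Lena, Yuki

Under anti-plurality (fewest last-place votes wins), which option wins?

Lena

Last-place votes: Yuki 36, Carlos 57, Fatima 18, Lena 0.
Lena is ranked last by the fewest voters, so Lena wins.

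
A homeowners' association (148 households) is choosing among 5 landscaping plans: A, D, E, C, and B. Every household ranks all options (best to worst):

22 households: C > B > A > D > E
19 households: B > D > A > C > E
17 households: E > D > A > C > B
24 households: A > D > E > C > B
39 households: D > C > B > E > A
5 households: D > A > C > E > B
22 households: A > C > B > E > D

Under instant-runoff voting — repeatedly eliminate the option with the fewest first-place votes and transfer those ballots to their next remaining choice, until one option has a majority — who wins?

Round 1: A 46, D 44, E 17, C 22, B 19. Eliminate E.
Round 2: A 46, D 61, C 22, B 19. Eliminate B.
Round 3: A 46, D 80, C 22. D has a majority.

D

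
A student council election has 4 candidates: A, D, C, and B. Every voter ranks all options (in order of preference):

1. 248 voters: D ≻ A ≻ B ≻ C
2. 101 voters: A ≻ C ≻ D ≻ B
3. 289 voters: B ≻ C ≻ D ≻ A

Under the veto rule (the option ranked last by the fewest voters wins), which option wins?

D

Last-place votes: A 289, D 0, C 248, B 101.
D is ranked last by the fewest voters, so D wins.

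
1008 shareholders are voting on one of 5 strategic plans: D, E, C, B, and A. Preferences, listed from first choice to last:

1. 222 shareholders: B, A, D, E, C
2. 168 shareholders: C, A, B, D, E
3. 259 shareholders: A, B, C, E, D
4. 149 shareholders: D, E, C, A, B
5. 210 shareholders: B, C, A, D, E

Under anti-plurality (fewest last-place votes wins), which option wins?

Last-place votes: D 259, E 378, C 222, B 149, A 0.
A is ranked last by the fewest voters, so A wins.

A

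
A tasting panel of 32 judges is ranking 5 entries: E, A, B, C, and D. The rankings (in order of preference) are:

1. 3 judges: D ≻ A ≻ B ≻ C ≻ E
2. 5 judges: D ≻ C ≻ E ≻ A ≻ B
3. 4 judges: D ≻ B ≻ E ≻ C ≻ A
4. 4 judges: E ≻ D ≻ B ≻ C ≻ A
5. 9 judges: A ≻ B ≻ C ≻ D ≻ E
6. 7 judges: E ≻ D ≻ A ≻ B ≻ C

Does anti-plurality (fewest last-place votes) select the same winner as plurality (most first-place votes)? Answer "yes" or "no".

Anti-plurality — last-place votes: E 12, A 8, B 5, C 7, D 0. Winner: D.
Plurality — first-place votes: E 11, A 9, B 0, C 0, D 12. Winner: D.
The two methods agree.

yes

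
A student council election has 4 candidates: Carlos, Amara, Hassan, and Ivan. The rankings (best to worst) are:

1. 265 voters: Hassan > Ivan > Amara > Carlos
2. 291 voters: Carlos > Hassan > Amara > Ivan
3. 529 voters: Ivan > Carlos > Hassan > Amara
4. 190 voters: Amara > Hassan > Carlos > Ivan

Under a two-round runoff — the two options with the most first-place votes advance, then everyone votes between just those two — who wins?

Round 1 first-place votes: Carlos 291, Amara 190, Hassan 265, Ivan 529.
Ivan and Carlos advance.
Runoff: Ivan is preferred to Carlos by 794 voters; Carlos by 481.
Ivan wins the runoff.

Ivan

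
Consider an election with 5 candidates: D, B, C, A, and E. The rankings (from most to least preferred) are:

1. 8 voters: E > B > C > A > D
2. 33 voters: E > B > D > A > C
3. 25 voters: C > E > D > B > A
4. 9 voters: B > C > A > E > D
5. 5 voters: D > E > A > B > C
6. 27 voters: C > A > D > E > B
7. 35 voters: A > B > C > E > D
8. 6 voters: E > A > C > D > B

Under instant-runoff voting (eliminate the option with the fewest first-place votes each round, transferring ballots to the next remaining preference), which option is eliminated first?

Round 1: D 5, B 9, C 52, A 35, E 47. Eliminate D.

D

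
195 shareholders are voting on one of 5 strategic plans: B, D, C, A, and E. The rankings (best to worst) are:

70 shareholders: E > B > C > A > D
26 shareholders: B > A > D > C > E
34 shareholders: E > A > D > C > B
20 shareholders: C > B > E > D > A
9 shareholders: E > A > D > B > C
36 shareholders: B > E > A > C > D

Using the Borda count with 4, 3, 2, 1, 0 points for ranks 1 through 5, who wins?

B: 70·3 + 26·4 + 34·0 + 20·3 + 9·1 + 36·4 = 527
D: 70·0 + 26·2 + 34·2 + 20·1 + 9·2 + 36·0 = 158
C: 70·2 + 26·1 + 34·1 + 20·4 + 9·0 + 36·1 = 316
A: 70·1 + 26·3 + 34·3 + 20·0 + 9·3 + 36·2 = 349
E: 70·4 + 26·0 + 34·4 + 20·2 + 9·4 + 36·3 = 600
E has the highest Borda score (600).

E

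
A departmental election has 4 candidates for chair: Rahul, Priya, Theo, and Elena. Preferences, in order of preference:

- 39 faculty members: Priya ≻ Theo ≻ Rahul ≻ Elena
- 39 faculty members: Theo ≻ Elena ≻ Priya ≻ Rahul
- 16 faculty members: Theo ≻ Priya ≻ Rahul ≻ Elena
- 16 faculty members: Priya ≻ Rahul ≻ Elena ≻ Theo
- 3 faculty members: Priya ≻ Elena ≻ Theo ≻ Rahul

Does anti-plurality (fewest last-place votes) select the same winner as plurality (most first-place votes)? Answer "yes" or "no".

yes

Anti-plurality — last-place votes: Rahul 42, Priya 0, Theo 16, Elena 55. Winner: Priya.
Plurality — first-place votes: Rahul 0, Priya 58, Theo 55, Elena 0. Winner: Priya.
The two methods agree.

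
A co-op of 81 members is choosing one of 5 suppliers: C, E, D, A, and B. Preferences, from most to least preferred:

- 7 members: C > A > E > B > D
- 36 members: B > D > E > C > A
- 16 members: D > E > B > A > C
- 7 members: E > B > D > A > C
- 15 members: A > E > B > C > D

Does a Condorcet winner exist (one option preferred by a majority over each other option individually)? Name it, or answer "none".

none

Checking pairwise contests:
E beats C 74–7.
D beats E 52–29.
B beats D 65–16.
C beats A 43–38.
E beats B 45–36.
Every option loses at least one head-to-head, so there is no Condorcet winner.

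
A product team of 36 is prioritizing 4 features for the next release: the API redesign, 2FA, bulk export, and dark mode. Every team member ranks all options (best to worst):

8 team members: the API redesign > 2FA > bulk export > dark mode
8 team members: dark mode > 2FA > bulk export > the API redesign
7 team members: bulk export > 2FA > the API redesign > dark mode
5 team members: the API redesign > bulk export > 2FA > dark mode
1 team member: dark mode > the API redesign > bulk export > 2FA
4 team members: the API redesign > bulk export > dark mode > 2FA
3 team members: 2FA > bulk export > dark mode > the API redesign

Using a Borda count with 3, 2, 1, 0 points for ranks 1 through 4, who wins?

bulk export

the API redesign: 8·3 + 8·0 + 7·1 + 5·3 + 1·2 + 4·3 + 3·0 = 60
2FA: 8·2 + 8·2 + 7·2 + 5·1 + 1·0 + 4·0 + 3·3 = 60
bulk export: 8·1 + 8·1 + 7·3 + 5·2 + 1·1 + 4·2 + 3·2 = 62
dark mode: 8·0 + 8·3 + 7·0 + 5·0 + 1·3 + 4·1 + 3·1 = 34
bulk export has the highest Borda score (62).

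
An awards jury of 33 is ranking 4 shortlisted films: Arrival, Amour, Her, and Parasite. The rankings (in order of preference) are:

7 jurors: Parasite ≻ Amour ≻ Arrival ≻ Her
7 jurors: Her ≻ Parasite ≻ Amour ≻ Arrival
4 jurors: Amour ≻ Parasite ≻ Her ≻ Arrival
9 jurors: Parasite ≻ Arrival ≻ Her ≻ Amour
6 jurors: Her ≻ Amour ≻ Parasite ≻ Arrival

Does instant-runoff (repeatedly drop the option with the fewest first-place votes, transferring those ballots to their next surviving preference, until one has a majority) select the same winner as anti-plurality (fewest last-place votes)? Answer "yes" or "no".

Instant-runoff — R1 Arrival 0, Amour 4, Her 13, Parasite 16 (Arrival out); R2 Amour 4, Her 13, Parasite 16 (Amour out); R3 Her 13, Parasite 20 (Parasite winner). Winner: Parasite.
Anti-plurality — last-place votes: Arrival 17, Amour 9, Her 7, Parasite 0. Winner: Parasite.
The two methods agree.

yes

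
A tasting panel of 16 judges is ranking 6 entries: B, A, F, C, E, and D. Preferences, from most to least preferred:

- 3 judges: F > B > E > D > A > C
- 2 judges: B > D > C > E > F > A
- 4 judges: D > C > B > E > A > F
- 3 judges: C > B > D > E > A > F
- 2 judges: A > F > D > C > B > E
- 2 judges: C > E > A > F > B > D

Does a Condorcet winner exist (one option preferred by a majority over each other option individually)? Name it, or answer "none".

Checking pairwise contests:
C beats B 11–5.
B beats A 12–4.
B beats F 9–7.
D beats C 11–5.
B beats E 14–2.
B beats D 10–6.
Every option loses at least one head-to-head, so there is no Condorcet winner.

none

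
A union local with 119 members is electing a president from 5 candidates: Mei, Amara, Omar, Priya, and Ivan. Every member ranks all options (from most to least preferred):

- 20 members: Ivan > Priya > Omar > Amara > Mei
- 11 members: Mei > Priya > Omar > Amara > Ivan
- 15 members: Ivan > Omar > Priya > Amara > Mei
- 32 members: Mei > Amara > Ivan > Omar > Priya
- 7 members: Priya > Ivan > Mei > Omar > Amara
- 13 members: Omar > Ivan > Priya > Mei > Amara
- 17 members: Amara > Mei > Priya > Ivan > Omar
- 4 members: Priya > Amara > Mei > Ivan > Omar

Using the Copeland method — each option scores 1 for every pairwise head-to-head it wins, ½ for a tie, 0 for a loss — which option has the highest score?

Mei

Mei: beats Amara, Omar, Priya, and Ivan → score 4.
Amara: beats Ivan; loses to Mei, Omar, and Priya → score 1.
Omar: beats Amara and Priya; loses to Mei and Ivan → score 2.
Priya: beats Amara; loses to Mei, Omar, and Ivan → score 1.
Ivan: beats Omar and Priya; loses to Mei and Amara → score 2.
Mei has the best pairwise record.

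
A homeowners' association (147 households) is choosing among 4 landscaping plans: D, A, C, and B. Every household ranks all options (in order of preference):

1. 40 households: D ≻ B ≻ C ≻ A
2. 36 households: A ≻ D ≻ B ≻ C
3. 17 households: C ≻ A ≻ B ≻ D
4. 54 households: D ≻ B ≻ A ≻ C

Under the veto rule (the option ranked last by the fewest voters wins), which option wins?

Last-place votes: D 17, A 40, C 90, B 0.
B is ranked last by the fewest voters, so B wins.

B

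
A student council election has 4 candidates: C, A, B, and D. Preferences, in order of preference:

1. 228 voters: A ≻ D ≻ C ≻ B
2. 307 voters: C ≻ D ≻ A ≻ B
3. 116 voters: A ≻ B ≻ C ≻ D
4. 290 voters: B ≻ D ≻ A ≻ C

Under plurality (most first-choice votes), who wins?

First-place votes: C 307, A 344, B 290, D 0.
A has the most first-place votes.

A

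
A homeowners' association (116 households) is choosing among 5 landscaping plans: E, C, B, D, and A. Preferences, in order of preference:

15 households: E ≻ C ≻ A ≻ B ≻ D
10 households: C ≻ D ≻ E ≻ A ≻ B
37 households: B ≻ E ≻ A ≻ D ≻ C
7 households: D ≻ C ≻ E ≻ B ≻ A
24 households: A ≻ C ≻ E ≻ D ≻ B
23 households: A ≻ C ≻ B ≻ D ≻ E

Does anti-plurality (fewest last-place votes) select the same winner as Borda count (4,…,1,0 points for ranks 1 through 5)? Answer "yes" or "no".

Anti-plurality — last-place votes: E 23, C 37, B 34, D 15, A 7. Winner: A.
Borda — scores: E 253, C 247, B 216, D 142, A 302. Winner: A.
The two methods agree.

yes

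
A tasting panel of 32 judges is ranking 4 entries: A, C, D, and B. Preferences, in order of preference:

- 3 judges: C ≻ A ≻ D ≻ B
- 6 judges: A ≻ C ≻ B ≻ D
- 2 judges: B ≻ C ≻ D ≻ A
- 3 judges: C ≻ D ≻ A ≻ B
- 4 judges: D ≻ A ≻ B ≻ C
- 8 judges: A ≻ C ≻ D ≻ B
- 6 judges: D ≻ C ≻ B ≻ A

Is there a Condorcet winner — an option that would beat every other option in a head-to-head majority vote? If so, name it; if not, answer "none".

A

A vs C: 18–14 for A.
A vs D: 17–15 for A.
A vs B: 24–8 for A.
A beats every other option head-to-head.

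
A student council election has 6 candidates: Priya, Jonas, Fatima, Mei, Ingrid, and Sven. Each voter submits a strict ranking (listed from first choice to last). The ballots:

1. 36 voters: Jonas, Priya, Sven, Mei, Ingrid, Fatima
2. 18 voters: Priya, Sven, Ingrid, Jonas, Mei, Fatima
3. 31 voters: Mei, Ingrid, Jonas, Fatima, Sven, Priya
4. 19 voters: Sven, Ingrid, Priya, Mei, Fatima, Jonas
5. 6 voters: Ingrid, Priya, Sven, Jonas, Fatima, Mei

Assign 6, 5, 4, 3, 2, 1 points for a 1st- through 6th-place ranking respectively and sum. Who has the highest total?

Sven

Priya: 36·5 + 18·6 + 31·1 + 19·4 + 6·5 = 425
Jonas: 36·6 + 18·3 + 31·4 + 19·1 + 6·3 = 431
Fatima: 36·1 + 18·1 + 31·3 + 19·2 + 6·2 = 197
Mei: 36·3 + 18·2 + 31·6 + 19·3 + 6·1 = 393
Ingrid: 36·2 + 18·4 + 31·5 + 19·5 + 6·6 = 430
Sven: 36·4 + 18·5 + 31·2 + 19·6 + 6·4 = 434
Sven has the highest Borda score (434).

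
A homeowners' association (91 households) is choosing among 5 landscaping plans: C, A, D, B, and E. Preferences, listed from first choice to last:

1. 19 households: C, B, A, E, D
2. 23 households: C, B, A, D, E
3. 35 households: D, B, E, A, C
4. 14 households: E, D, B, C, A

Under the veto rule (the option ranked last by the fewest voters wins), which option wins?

B

Last-place votes: C 35, A 14, D 19, B 0, E 23.
B is ranked last by the fewest voters, so B wins.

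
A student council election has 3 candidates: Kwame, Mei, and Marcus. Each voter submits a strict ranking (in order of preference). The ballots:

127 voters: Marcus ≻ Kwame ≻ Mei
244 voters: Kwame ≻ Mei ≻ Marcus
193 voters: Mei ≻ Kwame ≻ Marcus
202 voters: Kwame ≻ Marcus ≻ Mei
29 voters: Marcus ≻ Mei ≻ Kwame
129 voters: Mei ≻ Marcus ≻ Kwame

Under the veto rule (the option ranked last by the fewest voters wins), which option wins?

Kwame

Last-place votes: Kwame 158, Mei 329, Marcus 437.
Kwame is ranked last by the fewest voters, so Kwame wins.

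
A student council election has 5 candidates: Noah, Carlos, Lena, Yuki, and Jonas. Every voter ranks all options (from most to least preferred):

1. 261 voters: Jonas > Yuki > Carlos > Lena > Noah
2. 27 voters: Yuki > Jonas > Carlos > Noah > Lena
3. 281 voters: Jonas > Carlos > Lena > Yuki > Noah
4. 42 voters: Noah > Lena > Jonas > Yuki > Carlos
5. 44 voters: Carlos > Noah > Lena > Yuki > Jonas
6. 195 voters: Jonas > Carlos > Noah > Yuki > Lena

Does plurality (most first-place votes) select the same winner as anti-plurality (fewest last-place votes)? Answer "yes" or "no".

no

Plurality — first-place votes: Noah 42, Carlos 44, Lena 0, Yuki 27, Jonas 737. Winner: Jonas.
Anti-plurality — last-place votes: Noah 542, Carlos 42, Lena 222, Yuki 0, Jonas 44. Winner: Yuki.
The two methods disagree.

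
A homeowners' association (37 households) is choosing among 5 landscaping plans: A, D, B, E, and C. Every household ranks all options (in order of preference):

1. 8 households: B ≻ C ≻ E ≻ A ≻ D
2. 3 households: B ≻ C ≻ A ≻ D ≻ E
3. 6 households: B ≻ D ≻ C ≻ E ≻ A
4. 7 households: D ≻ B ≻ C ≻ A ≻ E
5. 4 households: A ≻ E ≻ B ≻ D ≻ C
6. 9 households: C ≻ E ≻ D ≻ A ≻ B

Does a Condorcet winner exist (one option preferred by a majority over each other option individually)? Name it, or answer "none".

B

B vs A: 24–13 for B.
B vs D: 21–16 for B.
B vs E: 24–13 for B.
B vs C: 28–9 for B.
B beats every other option head-to-head.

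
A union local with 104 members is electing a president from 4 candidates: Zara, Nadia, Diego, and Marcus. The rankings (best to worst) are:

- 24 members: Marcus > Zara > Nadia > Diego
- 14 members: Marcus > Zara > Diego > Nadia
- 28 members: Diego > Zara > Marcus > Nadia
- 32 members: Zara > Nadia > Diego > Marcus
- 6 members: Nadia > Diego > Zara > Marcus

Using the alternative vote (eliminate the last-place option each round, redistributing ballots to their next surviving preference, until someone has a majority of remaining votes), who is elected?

Diego

Round 1: Zara 32, Nadia 6, Diego 28, Marcus 38. Eliminate Nadia.
Round 2: Zara 32, Diego 34, Marcus 38. Eliminate Zara.
Round 3: Diego 66, Marcus 38. Diego has a majority.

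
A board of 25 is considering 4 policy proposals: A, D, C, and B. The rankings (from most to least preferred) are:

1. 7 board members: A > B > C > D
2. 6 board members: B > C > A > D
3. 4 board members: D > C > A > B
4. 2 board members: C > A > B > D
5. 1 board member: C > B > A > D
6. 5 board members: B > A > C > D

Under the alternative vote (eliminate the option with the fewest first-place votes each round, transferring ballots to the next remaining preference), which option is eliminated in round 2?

Round 1: A 7, D 4, C 3, B 11. Eliminate C.
Round 2: A 9, D 4, B 12. Eliminate D.

D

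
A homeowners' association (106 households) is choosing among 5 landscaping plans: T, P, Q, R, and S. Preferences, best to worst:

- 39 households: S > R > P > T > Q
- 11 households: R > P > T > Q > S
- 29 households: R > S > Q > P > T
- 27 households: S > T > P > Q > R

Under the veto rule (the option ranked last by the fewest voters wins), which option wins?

P

Last-place votes: T 29, P 0, Q 39, R 27, S 11.
P is ranked last by the fewest voters, so P wins.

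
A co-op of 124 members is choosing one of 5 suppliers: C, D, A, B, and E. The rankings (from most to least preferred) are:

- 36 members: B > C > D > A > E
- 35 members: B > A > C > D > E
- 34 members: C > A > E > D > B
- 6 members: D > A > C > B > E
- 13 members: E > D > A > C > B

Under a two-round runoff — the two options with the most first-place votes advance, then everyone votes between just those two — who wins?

B

Round 1 first-place votes: C 34, D 6, A 0, B 71, E 13.
B and C advance.
Runoff: B is preferred to C by 71 voters; C by 53.
B wins the runoff.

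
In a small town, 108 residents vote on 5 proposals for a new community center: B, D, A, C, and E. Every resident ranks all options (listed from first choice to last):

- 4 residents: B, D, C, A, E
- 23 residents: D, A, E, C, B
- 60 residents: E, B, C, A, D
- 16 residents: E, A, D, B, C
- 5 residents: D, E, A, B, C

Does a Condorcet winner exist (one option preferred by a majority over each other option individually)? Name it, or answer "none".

E vs B: 104–4 for E.
E vs D: 76–32 for E.
E vs A: 81–27 for E.
E vs C: 104–4 for E.
E beats every other option head-to-head.

E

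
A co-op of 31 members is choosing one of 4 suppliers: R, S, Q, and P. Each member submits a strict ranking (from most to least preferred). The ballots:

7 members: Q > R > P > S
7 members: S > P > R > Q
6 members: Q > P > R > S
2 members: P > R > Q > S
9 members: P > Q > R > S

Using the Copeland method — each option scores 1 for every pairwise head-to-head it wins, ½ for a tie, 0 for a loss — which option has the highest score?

P

R: beats S; loses to Q and P → score 1.
S: loses to R, Q, and P → score 0.
Q: beats R and S; loses to P → score 2.
P: beats R, S, and Q → score 3.
P has the best pairwise record.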